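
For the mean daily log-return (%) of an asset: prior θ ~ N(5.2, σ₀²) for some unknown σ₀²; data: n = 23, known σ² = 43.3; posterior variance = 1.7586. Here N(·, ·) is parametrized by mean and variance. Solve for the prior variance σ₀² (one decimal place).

σ₀² = 26.7

For the Normal–Normal model with known σ², precisions add: τ_n = τ₀ + n/σ².
So 1/σ₀² = 1/1.7586 − 23/43.3 = 0.568634 − 0.531178 = 0.037456.
Hence σ₀² = 1/0.037456 ≈ 26.7.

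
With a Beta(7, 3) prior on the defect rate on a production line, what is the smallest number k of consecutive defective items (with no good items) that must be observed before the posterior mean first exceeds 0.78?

k = 4

After k defective items and 0 good items the posterior is Beta(7+k, 3), with mean (7+k)/(7+3+k).
Set (7+k)/(10+k) > 0.78 and solve: k > (0.78·10 − 7)/(1 − 0.78) = 3.636.
The smallest integer exceeding 3.636 is 4.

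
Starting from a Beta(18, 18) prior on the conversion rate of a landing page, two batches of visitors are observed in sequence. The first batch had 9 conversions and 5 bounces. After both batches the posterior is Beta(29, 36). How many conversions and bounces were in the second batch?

Because Beta–binomial updating is additive in the counts, the combined data contributed (α_post−α_prior, β_post−β_prior) successes and failures.
Total across both batches: 29−18=11 conversions, 36−18=18 bounces.
Subtract the first batch: 11−9=2 conversions and 18−5=13 bounces.

2 conversions and 13 bounces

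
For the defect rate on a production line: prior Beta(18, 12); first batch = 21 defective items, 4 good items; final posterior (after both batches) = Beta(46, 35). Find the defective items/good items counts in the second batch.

7 defective items and 19 good items

Sequential conjugate updates are equivalent to a single update on the pooled data, so total successes = posterior α − prior α and total failures = posterior β − prior β.
Total across both batches: 46−18=28 defective items, 35−12=23 good items.
Subtract the first batch: 28−21=7 defective items and 23−4=19 good items.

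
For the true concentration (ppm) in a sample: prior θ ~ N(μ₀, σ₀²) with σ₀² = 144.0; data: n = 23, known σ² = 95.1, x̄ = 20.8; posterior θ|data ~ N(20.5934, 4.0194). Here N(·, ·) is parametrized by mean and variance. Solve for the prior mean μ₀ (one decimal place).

μ₀ = 13.4

With known observation variance, the Normal–Normal posterior has precision τ_n = τ₀ + n/σ² and mean μ_n = (τ₀μ₀ + (n/σ²)x̄)/τ_n.
Here τ₀ = 1/144.0 = 0.006944 and τ_data = 23/95.1 = 0.241851, so τ_n = 0.248795.
Rearranging for μ₀: μ₀ = (μ_n·τ_n − τ_data·x̄)/τ₀ = (20.5934·0.248795 − 0.241851·20.8) / 0.006944 = 0.093034/0.006944 ≈ 13.4.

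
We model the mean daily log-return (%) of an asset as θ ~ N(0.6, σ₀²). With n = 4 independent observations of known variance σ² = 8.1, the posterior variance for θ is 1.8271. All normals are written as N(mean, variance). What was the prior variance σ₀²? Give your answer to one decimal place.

σ₀² = 18.7

Posterior precision equals prior precision plus data precision: 1/σ_n² = 1/σ₀² + n/σ².
So 1/σ₀² = 1/1.8271 − 4/8.1 = 0.547315 − 0.493827 = 0.053488.
Hence σ₀² = 1/0.053488 ≈ 18.7.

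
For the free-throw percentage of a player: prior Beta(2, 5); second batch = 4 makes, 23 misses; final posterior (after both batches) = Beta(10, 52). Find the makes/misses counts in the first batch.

4 makes and 24 misses

Sequential conjugate updates are equivalent to a single update on the pooled data, so total successes = posterior α − prior α and total failures = posterior β − prior β.
Total across both batches: 10−2=8 makes, 52−5=47 misses.
Subtract the second batch: 8−4=4 makes and 47−23=24 misses.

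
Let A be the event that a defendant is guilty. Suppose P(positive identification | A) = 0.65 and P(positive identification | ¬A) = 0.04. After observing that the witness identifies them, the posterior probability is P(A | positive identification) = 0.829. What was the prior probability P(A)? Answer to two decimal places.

P(A) = 0.23

Bayes' rule in odds form gives O(A|E) = O(A)·[P(E|A)/P(E|¬A)], hence O(A) = O(A|E)/LR.
Posterior odds = 0.829/(1−0.829) = 4.8480. LR = 0.65/0.04 = 16.2500.
Prior odds = 4.8480/16.2500 = 0.2983, so P(A) = 0.2983/(1+0.2983) ≈ 0.23.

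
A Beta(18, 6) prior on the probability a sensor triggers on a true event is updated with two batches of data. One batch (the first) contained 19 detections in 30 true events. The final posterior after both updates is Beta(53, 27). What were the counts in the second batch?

Sequential conjugate updates are equivalent to a single update on the pooled data, so total successes = posterior α − prior α and total failures = posterior β − prior β.
Total across both batches: 53−18=35 detections, 27−6=21 misses.
Subtract the first batch: 35−19=16 detections and 21−11=10 misses.

16 detections and 10 misses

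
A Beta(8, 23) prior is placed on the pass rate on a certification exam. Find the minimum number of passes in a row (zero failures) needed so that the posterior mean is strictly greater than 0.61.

After k passes and 0 failures the posterior is Beta(8+k, 23), with mean (8+k)/(8+23+k).
Set (8+k)/(31+k) > 0.61 and solve: k > (0.61·31 − 8)/(1 − 0.61) = 27.974.
The smallest integer exceeding 27.974 is 28, and checking k=28: (36)/(59) = 0.6102 > 0.61.

k = 28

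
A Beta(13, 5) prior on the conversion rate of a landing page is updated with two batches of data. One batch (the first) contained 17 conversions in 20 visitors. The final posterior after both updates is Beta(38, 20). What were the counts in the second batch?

8 conversions and 12 bounces

Because Beta–binomial updating is additive in the counts, the combined data contributed (α_post−α_prior, β_post−β_prior) successes and failures.
Total across both batches: 38−13=25 conversions, 20−5=15 bounces.
Subtract the first batch: 25−17=8 conversions and 15−3=12 bounces.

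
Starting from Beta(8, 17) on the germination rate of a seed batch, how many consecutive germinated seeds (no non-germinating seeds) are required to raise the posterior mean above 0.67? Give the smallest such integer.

After k germinated seeds and 0 non-germinating seeds the posterior is Beta(8+k, 17), with mean (8+k)/(8+17+k).
Set (8+k)/(25+k) > 0.67 and solve: k > (0.67·25 − 8)/(1 − 0.67) = 26.515.
The smallest integer exceeding 26.515 is 27, and checking k=27: (35)/(52) = 0.6731 > 0.67.

k = 27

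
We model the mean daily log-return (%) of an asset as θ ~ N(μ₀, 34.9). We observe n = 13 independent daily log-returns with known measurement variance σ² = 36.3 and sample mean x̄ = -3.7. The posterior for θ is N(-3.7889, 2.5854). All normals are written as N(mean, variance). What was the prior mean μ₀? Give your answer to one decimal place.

μ₀ = -4.9

The posterior mean is a precision-weighted average: μ_n = (τ₀μ₀ + τ_data·x̄)/(τ₀+τ_data), with τ₀=1/σ₀² and τ_data=n/σ².
Here τ₀ = 1/34.9 = 0.028653 and τ_data = 13/36.3 = 0.358127, so τ_n = 0.386780.
Rearranging for μ₀: μ₀ = (μ_n·τ_n − τ_data·x̄)/τ₀ = (-3.7889·0.386780 − 0.358127·-3.7) / 0.028653 = -0.140401/0.028653 ≈ -4.9.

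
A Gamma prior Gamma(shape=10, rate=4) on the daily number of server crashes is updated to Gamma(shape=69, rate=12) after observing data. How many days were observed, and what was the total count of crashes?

n = 8 days with total 59 crashes

A Gamma(α, β) prior (rate parametrization) on a Poisson rate with n observations summing to S gives posterior Gamma(α+S, β+n).
Matching: Σxᵢ = 69 − 10 = 59 and n = 12 − 4 = 8.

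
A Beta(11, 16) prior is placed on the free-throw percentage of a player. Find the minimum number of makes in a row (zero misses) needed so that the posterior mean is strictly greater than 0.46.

After k makes and 0 misses the posterior is Beta(11+k, 16), with mean (11+k)/(11+16+k).
Set (11+k)/(27+k) > 0.46 and solve: k > (0.46·27 − 11)/(1 − 0.46) = 2.630.
The smallest integer exceeding 2.630 is 3, and checking k=3: (14)/(30) = 0.4667 > 0.46.

k = 3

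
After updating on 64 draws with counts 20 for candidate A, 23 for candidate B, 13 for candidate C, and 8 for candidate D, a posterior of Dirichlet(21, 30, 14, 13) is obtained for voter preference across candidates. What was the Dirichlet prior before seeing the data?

Dirichlet(1, 7, 1, 5)

For a Dirichlet(α) prior with multinomial counts c, the posterior is Dirichlet(α + c) componentwise.
Subtract each count from the matching posterior parameter: 21−20=1, 30−23=7, 14−13=1, 13−8=5.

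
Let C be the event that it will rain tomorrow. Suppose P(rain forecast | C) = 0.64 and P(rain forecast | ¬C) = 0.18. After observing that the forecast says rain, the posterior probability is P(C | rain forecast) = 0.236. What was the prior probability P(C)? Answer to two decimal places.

Bayes' rule in odds form gives O(C|E) = O(C)·[P(E|C)/P(E|¬C)], hence O(C) = O(C|E)/LR.
Posterior odds = 0.236/(1−0.236) = 0.3089. LR = 0.64/0.18 = 3.5556.
Prior odds = 0.3089/3.5556 = 0.0869, so P(C) = 0.0869/(1+0.0869) ≈ 0.08.

P(C) = 0.08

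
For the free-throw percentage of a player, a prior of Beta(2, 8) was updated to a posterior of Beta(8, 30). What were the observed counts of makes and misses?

6 makes and 22 misses

Beta is conjugate to the binomial likelihood: posterior = Beta(α+s, β+f).
Match parameters: s=8−2=6, f=30−8=22.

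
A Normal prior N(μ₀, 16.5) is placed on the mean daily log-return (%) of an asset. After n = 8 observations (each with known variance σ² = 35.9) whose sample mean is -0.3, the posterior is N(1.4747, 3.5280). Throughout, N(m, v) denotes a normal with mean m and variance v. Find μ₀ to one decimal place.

With known observation variance, the Normal–Normal posterior has precision τ_n = τ₀ + n/σ² and mean μ_n = (τ₀μ₀ + (n/σ²)x̄)/τ_n.
Here τ₀ = 1/16.5 = 0.060606 and τ_data = 8/35.9 = 0.222841, so τ_n = 0.283447.
Rearranging for μ₀: μ₀ = (μ_n·τ_n − τ_data·x̄)/τ₀ = (1.4747·0.283447 − 0.222841·-0.3) / 0.060606 = 0.484852/0.060606 ≈ 8.0.

μ₀ = 8.0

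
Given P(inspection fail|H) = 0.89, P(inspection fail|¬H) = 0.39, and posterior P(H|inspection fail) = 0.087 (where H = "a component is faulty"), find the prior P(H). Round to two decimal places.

Bayes' rule in odds form gives O(H|E) = O(H)·[P(E|H)/P(E|¬H)], hence O(H) = O(H|E)/LR.
Posterior odds = 0.087/(1−0.087) = 0.0953. LR = 0.89/0.39 = 2.2821.
Prior odds = 0.0953/2.2821 = 0.0418, so P(H) = 0.0418/(1+0.0418) ≈ 0.04.

P(H) = 0.04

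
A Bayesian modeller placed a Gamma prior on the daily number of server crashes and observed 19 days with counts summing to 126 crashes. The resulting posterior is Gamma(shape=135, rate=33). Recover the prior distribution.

Gamma(shape=9, rate=14)

A Gamma(α, β) prior (rate parametrization) on a Poisson rate with n observations summing to S gives posterior Gamma(α+S, β+n).
So α = 135 − 126 = 9 and β = 33 − 19 = 14.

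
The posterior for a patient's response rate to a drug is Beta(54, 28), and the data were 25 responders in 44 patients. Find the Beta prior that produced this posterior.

Beta(29, 9)

Beta is conjugate to the binomial likelihood: posterior = Beta(a+s, b+f).
Subtract the data counts: 54−25=29, 28−19=9.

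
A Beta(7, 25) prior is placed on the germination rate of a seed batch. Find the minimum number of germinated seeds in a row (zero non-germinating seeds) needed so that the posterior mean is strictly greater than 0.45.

After k germinated seeds and 0 non-germinating seeds the posterior is Beta(7+k, 25), with mean (7+k)/(7+25+k).
Set (7+k)/(32+k) > 0.45 and solve: k > (0.45·32 − 7)/(1 − 0.45) = 13.455.
The smallest integer exceeding 13.455 is 14.

k = 14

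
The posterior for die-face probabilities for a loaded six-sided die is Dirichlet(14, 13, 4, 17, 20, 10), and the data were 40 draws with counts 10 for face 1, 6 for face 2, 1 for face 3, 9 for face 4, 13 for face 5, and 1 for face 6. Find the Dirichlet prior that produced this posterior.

Dirichlet(4, 7, 3, 8, 7, 9)

For a Dirichlet(α) prior with multinomial counts c, the posterior is Dirichlet(α + c) componentwise.
Subtract each count from the matching posterior parameter: 14−10=4, 13−6=7, 4−1=3, 17−9=8, 20−13=7, 10−1=9.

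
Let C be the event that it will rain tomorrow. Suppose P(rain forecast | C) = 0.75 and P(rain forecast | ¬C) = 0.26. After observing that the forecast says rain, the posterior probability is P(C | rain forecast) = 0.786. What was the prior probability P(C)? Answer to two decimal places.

In odds form, posterior odds = prior odds × likelihood ratio, so prior odds = posterior odds ÷ LR.
Posterior odds = 0.786/(1−0.786) = 3.6729. LR = 0.75/0.26 = 2.8846.
Prior odds = 3.6729/2.8846 = 1.2733, so P(C) = 1.2733/(1+1.2733) ≈ 0.56.

P(C) = 0.56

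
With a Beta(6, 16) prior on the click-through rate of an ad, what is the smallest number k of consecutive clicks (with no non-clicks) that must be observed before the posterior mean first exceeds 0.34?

k = 3

After k clicks and 0 non-clicks the posterior is Beta(6+k, 16), with mean (6+k)/(6+16+k).
Set (6+k)/(22+k) > 0.34 and solve: k > (0.34·22 − 6)/(1 − 0.34) = 2.242.
The smallest integer exceeding 2.242 is 3.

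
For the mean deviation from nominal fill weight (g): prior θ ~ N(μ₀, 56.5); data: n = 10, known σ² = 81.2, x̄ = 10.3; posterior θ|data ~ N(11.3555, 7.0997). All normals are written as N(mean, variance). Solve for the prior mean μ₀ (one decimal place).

With known observation variance, the Normal–Normal posterior has precision τ_n = τ₀ + n/σ² and mean μ_n = (τ₀μ₀ + (n/σ²)x̄)/τ_n.
Here τ₀ = 1/56.5 = 0.017699 and τ_data = 10/81.2 = 0.123153, so τ_n = 0.140852.
Rearranging for μ₀: μ₀ = (μ_n·τ_n − τ_data·x̄)/τ₀ = (11.3555·0.140852 − 0.123153·10.3) / 0.017699 = 0.330969/0.017699 ≈ 18.7.

μ₀ = 18.7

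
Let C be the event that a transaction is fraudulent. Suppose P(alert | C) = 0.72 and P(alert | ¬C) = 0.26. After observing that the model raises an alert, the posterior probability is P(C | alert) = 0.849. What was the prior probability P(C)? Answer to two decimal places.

In odds form, posterior odds = prior odds × likelihood ratio, so prior odds = posterior odds ÷ LR.
Posterior odds = 0.849/(1−0.849) = 5.6225. LR = 0.72/0.26 = 2.7692.
Prior odds = 5.6225/2.7692 = 2.0304, so P(C) = 2.0304/(1+2.0304) ≈ 0.67.

P(C) = 0.67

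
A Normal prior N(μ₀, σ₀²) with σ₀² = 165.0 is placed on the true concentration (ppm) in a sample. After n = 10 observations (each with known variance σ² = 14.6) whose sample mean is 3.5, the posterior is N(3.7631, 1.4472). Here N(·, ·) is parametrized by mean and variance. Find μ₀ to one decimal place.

μ₀ = 33.5

With known observation variance, the Normal–Normal posterior has precision τ_n = τ₀ + n/σ² and mean μ_n = (τ₀μ₀ + (n/σ²)x̄)/τ_n.
Here τ₀ = 1/165.0 = 0.006061 and τ_data = 10/14.6 = 0.684932, so τ_n = 0.690993.
Rearranging for μ₀: μ₀ = (μ_n·τ_n − τ_data·x̄)/τ₀ = (3.7631·0.690993 − 0.684932·3.5) / 0.006061 = 0.203014/0.006061 ≈ 33.5.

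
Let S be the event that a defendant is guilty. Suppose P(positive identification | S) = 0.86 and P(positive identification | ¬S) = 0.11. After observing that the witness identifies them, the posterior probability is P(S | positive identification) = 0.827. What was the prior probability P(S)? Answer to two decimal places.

P(S) = 0.38

In odds form, posterior odds = prior odds × likelihood ratio, so prior odds = posterior odds ÷ LR.
Posterior odds = 0.827/(1−0.827) = 4.7803. LR = 0.86/0.11 = 7.8182.
Prior odds = 4.7803/7.8182 = 0.6114, so P(S) = 0.6114/(1+0.6114) ≈ 0.38.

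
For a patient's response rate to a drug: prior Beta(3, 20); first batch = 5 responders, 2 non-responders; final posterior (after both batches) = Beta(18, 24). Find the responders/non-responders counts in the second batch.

Because Beta–binomial updating is additive in the counts, the combined data contributed (α_post−α_prior, β_post−β_prior) successes and failures.
Total across both batches: 18−3=15 responders, 24−20=4 non-responders.
Subtract the first batch: 15−5=10 responders and 4−2=2 non-responders.

10 responders and 2 non-responders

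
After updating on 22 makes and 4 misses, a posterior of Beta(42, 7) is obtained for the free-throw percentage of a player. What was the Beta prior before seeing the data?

Beta(20, 3)

Under Beta–binomial conjugacy the posterior parameters are (a+s, b+f).
So a = 42 − 22 = 20 and b = 7 − 4 = 3.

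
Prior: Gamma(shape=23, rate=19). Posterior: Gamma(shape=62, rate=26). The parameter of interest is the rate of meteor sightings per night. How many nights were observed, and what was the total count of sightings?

Gamma–Poisson conjugacy: posterior shape = α + Σxᵢ, posterior rate = β + n.
Matching: Σxᵢ = 62 − 23 = 39 and n = 26 − 19 = 7.

n = 7 nights with total 39 sightings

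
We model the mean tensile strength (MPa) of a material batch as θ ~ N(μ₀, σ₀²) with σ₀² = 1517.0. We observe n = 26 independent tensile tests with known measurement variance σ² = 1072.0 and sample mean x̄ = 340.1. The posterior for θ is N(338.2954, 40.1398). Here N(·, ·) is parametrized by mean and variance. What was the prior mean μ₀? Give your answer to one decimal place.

μ₀ = 271.9

The posterior mean is a precision-weighted average: μ_n = (τ₀μ₀ + τ_data·x̄)/(τ₀+τ_data), with τ₀=1/σ₀² and τ_data=n/σ².
Here τ₀ = 1/1517.0 = 0.000659 and τ_data = 26/1072.0 = 0.024254, so τ_n = 0.024913.
Rearranging for μ₀: μ₀ = (μ_n·τ_n − τ_data·x̄)/τ₀ = (338.2954·0.024913 − 0.024254·340.1) / 0.000659 = 0.179168/0.000659 ≈ 271.9.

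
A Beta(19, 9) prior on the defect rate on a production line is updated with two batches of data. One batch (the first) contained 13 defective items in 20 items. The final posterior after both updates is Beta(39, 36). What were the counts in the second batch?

7 defective items and 20 good items

Because Beta–binomial updating is additive in the counts, the combined data contributed (α_post−α_prior, β_post−β_prior) successes and failures.
Total across both batches: 39−19=20 defective items, 36−9=27 good items.
Subtract the first batch: 20−13=7 defective items and 27−7=20 good items.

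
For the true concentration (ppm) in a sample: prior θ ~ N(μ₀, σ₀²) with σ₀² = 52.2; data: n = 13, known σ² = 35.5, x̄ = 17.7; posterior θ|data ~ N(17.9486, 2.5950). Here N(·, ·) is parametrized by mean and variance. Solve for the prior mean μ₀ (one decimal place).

μ₀ = 22.7

The posterior mean is a precision-weighted average: μ_n = (τ₀μ₀ + τ_data·x̄)/(τ₀+τ_data), with τ₀=1/σ₀² and τ_data=n/σ².
Here τ₀ = 1/52.2 = 0.019157 and τ_data = 13/35.5 = 0.366197, so τ_n = 0.385354.
Rearranging for μ₀: μ₀ = (μ_n·τ_n − τ_data·x̄)/τ₀ = (17.9486·0.385354 − 0.366197·17.7) / 0.019157 = 0.434878/0.019157 ≈ 22.7.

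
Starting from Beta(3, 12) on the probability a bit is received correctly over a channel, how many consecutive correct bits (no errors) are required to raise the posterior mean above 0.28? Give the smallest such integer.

After k correct bits and 0 errors the posterior is Beta(3+k, 12), with mean (3+k)/(3+12+k).
Set (3+k)/(15+k) > 0.28 and solve: k > (0.28·15 − 3)/(1 − 0.28) = 1.667.
The smallest integer exceeding 1.667 is 2, and checking k=2: (5)/(17) = 0.2941 > 0.28.

k = 2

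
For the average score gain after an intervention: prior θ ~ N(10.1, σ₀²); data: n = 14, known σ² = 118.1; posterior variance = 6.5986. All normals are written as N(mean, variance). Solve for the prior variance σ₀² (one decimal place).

For the Normal–Normal model with known σ², precisions add: τ_n = τ₀ + n/σ².
So 1/σ₀² = 1/6.5986 − 14/118.1 = 0.151547 − 0.118544 = 0.033003.
Hence σ₀² = 1/0.033003 ≈ 30.3.

σ₀² = 30.3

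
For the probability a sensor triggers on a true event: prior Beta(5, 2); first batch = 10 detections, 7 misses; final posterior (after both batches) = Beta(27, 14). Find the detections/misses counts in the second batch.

12 detections and 5 misses

Sequential conjugate updates are equivalent to a single update on the pooled data, so total successes = posterior α − prior α and total failures = posterior β − prior β.
Total across both batches: 27−5=22 detections, 14−2=12 misses.
Subtract the first batch: 22−10=12 detections and 12−7=5 misses.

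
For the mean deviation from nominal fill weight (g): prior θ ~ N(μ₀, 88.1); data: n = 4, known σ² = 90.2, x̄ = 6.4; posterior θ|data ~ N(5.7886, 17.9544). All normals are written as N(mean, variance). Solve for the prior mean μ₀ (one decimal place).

μ₀ = 3.4

With known observation variance, the Normal–Normal posterior has precision τ_n = τ₀ + n/σ² and mean μ_n = (τ₀μ₀ + (n/σ²)x̄)/τ_n.
Here τ₀ = 1/88.1 = 0.011351 and τ_data = 4/90.2 = 0.044346, so τ_n = 0.055697.
Rearranging for μ₀: μ₀ = (μ_n·τ_n − τ_data·x̄)/τ₀ = (5.7886·0.055697 − 0.044346·6.4) / 0.011351 = 0.038593/0.011351 ≈ 3.4.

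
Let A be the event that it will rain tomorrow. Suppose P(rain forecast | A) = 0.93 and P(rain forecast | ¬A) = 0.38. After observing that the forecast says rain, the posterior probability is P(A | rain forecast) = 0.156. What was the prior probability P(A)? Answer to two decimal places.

P(A) = 0.07

Bayes' rule in odds form gives O(A|E) = O(A)·[P(E|A)/P(E|¬A)], hence O(A) = O(A|E)/LR.
Posterior odds = 0.156/(1−0.156) = 0.1848. LR = 0.93/0.38 = 2.4474.
Prior odds = 0.1848/2.4474 = 0.0755, so P(A) = 0.0755/(1+0.0755) ≈ 0.07.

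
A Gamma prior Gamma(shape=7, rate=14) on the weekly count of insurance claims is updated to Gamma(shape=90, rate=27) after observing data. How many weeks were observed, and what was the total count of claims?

n = 13 weeks with total 83 claims

A Gamma(α, β) prior (rate parametrization) on a Poisson rate with n observations summing to S gives posterior Gamma(α+S, β+n).
Matching: Σxᵢ = 90 − 7 = 83 and n = 27 − 14 = 13.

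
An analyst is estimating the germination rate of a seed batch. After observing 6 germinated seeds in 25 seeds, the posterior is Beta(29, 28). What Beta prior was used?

Beta(23, 9)

A Beta(α, β) prior with s successes and f failures in binomial data gives a Beta(α+s, β+f) posterior.
So α = 29 − 6 = 23 and β = 28 − 19 = 9.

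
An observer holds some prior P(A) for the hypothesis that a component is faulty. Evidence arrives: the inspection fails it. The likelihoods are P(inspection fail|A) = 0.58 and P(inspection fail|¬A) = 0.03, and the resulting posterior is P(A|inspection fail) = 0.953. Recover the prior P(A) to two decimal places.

In odds form, posterior odds = prior odds × likelihood ratio, so prior odds = posterior odds ÷ LR.
Posterior odds = 0.953/(1−0.953) = 20.2766. LR = 0.58/0.03 = 19.3333.
Prior odds = 20.2766/19.3333 = 1.0488, so P(A) = 1.0488/(1+1.0488) ≈ 0.51.

P(A) = 0.51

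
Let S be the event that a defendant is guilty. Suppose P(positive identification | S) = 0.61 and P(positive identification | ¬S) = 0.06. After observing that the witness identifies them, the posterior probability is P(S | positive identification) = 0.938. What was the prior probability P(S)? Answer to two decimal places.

In odds form, posterior odds = prior odds × likelihood ratio, so prior odds = posterior odds ÷ LR.
Posterior odds = 0.938/(1−0.938) = 15.1290. LR = 0.61/0.06 = 10.1667.
Prior odds = 15.1290/10.1667 = 1.4881, so P(S) = 1.4881/(1+1.4881) ≈ 0.60.

P(S) = 0.60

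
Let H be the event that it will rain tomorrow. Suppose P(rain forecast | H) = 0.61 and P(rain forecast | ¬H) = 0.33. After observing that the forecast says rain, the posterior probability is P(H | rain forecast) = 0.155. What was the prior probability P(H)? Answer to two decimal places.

P(H) = 0.09

Bayes' rule in odds form gives O(H|E) = O(H)·[P(E|H)/P(E|¬H)], hence O(H) = O(H|E)/LR.
Posterior odds = 0.155/(1−0.155) = 0.1834. LR = 0.61/0.33 = 1.8485.
Prior odds = 0.1834/1.8485 = 0.0992, so P(H) = 0.0992/(1+0.0992) ≈ 0.09.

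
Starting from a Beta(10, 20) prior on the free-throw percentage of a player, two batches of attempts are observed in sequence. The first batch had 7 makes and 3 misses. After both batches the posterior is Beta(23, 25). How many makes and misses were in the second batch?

Because Beta–binomial updating is additive in the counts, the combined data contributed (α_post−α_prior, β_post−β_prior) successes and failures.
Total across both batches: 23−10=13 makes, 25−20=5 misses.
Subtract the first batch: 13−7=6 makes and 5−3=2 misses.

6 makes and 2 misses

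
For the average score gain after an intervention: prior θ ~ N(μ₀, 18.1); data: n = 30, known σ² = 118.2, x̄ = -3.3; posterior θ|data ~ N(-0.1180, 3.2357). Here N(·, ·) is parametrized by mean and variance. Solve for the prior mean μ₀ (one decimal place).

μ₀ = 14.5

With known observation variance, the Normal–Normal posterior has precision τ_n = τ₀ + n/σ² and mean μ_n = (τ₀μ₀ + (n/σ²)x̄)/τ_n.
Here τ₀ = 1/18.1 = 0.055249 and τ_data = 30/118.2 = 0.253807, so τ_n = 0.309056.
Rearranging for μ₀: μ₀ = (μ_n·τ_n − τ_data·x̄)/τ₀ = (-0.1180·0.309056 − 0.253807·-3.3) / 0.055249 = 0.801094/0.055249 ≈ 14.5.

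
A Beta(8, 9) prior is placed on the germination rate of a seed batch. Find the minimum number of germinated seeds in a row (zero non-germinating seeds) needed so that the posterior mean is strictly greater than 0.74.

k = 18

After k germinated seeds and 0 non-germinating seeds the posterior is Beta(8+k, 9), with mean (8+k)/(8+9+k).
Set (8+k)/(17+k) > 0.74 and solve: k > (0.74·17 − 8)/(1 − 0.74) = 17.615.
The smallest integer exceeding 17.615 is 18.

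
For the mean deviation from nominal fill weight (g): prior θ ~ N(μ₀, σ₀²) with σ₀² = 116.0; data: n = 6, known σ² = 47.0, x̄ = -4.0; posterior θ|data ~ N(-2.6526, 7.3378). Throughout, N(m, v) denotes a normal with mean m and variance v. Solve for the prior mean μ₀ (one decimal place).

With known observation variance, the Normal–Normal posterior has precision τ_n = τ₀ + n/σ² and mean μ_n = (τ₀μ₀ + (n/σ²)x̄)/τ_n.
Here τ₀ = 1/116.0 = 0.008621 and τ_data = 6/47.0 = 0.127660, so τ_n = 0.136281.
Rearranging for μ₀: μ₀ = (μ_n·τ_n − τ_data·x̄)/τ₀ = (-2.6526·0.136281 − 0.127660·-4.0) / 0.008621 = 0.149141/0.008621 ≈ 17.3.

μ₀ = 17.3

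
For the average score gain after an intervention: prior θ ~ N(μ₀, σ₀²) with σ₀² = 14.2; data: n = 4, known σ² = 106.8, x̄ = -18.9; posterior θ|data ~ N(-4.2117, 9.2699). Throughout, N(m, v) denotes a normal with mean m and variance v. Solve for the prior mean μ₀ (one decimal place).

μ₀ = 3.6

The posterior mean is a precision-weighted average: μ_n = (τ₀μ₀ + τ_data·x̄)/(τ₀+τ_data), with τ₀=1/σ₀² and τ_data=n/σ².
Here τ₀ = 1/14.2 = 0.070423 and τ_data = 4/106.8 = 0.037453, so τ_n = 0.107876.
Rearranging for μ₀: μ₀ = (μ_n·τ_n − τ_data·x̄)/τ₀ = (-4.2117·0.107876 − 0.037453·-18.9) / 0.070423 = 0.253520/0.070423 ≈ 3.6.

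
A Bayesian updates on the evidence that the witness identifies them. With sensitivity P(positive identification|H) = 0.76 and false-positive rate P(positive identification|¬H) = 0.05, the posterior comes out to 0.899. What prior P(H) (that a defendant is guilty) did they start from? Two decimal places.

P(H) = 0.37

Bayes' rule in odds form gives O(H|E) = O(H)·[P(E|H)/P(E|¬H)], hence O(H) = O(H|E)/LR.
Posterior odds = 0.899/(1−0.899) = 8.9010. LR = 0.76/0.05 = 15.2000.
Prior odds = 8.9010/15.2000 = 0.5856, so P(H) = 0.5856/(1+0.5856) ≈ 0.37.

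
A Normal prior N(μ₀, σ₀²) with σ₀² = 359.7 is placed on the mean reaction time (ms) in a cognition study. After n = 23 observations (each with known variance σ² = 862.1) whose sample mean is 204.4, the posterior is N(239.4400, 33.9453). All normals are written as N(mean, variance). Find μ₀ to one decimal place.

With known observation variance, the Normal–Normal posterior has precision τ_n = τ₀ + n/σ² and mean μ_n = (τ₀μ₀ + (n/σ²)x̄)/τ_n.
Here τ₀ = 1/359.7 = 0.002780 and τ_data = 23/862.1 = 0.026679, so τ_n = 0.029459.
Rearranging for μ₀: μ₀ = (μ_n·τ_n − τ_data·x̄)/τ₀ = (239.4400·0.029459 − 0.026679·204.4) / 0.002780 = 1.600475/0.002780 ≈ 575.7.

μ₀ = 575.7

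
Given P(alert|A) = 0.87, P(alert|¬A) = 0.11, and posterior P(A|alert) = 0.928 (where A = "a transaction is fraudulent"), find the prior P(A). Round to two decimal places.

In odds form, posterior odds = prior odds × likelihood ratio, so prior odds = posterior odds ÷ LR.
Posterior odds = 0.928/(1−0.928) = 12.8889. LR = 0.87/0.11 = 7.9091.
Prior odds = 12.8889/7.9091 = 1.6296, so P(A) = 1.6296/(1+1.6296) ≈ 0.62.

P(A) = 0.62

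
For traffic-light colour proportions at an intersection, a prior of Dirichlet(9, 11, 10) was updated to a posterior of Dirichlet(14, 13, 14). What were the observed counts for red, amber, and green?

counts (5, 2, 4)

For a Dirichlet(α) prior with multinomial counts c, the posterior is Dirichlet(α + c) componentwise.
Counts are posterior − prior componentwise: 14−9=5, 13−11=2, 14−10=4.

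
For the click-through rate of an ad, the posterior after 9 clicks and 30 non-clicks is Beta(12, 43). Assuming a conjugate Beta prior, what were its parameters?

Beta(3, 13)

A Beta(α, β) prior with s successes and f failures in binomial data gives a Beta(α+s, β+f) posterior.
Subtract the data counts: 12−9=3, 43−30=13.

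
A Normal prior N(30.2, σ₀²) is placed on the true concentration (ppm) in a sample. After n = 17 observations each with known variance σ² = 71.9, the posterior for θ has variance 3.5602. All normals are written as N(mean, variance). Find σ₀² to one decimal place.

For the Normal–Normal model with known σ², precisions add: τ_n = τ₀ + n/σ².
So 1/σ₀² = 1/3.5602 − 17/71.9 = 0.280883 − 0.236439 = 0.044444.
Hence σ₀² = 1/0.044444 ≈ 22.5.

σ₀² = 22.5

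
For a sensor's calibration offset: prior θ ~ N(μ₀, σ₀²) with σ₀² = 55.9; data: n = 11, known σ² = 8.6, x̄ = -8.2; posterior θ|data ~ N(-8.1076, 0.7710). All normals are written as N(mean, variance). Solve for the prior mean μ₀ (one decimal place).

The posterior mean is a precision-weighted average: μ_n = (τ₀μ₀ + τ_data·x̄)/(τ₀+τ_data), with τ₀=1/σ₀² and τ_data=n/σ².
Here τ₀ = 1/55.9 = 0.017889 and τ_data = 11/8.6 = 1.279070, so τ_n = 1.296959.
Rearranging for μ₀: μ₀ = (μ_n·τ_n − τ_data·x̄)/τ₀ = (-8.1076·1.296959 − 1.279070·-8.2) / 0.017889 = -0.026851/0.017889 ≈ -1.5.

μ₀ = -1.5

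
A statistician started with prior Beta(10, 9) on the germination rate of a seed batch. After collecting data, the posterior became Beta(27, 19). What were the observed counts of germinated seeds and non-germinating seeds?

17 germinated seeds and 10 non-germinating seeds

Under Beta–binomial conjugacy the posterior parameters are (α+s, β+f).
So s = 27 − 10 = 17 and f = 19 − 9 = 10.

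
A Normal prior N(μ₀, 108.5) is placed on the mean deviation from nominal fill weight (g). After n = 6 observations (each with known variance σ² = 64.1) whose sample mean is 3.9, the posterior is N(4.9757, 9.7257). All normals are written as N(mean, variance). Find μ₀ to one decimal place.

μ₀ = 15.9

With known observation variance, the Normal–Normal posterior has precision τ_n = τ₀ + n/σ² and mean μ_n = (τ₀μ₀ + (n/σ²)x̄)/τ_n.
Here τ₀ = 1/108.5 = 0.009217 and τ_data = 6/64.1 = 0.093604, so τ_n = 0.102821.
Rearranging for μ₀: μ₀ = (μ_n·τ_n − τ_data·x̄)/τ₀ = (4.9757·0.102821 − 0.093604·3.9) / 0.009217 = 0.146551/0.009217 ≈ 15.9.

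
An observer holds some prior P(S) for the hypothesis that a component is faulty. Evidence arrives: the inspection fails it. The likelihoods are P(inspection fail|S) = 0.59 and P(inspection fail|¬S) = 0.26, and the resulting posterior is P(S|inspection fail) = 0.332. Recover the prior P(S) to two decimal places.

In odds form, posterior odds = prior odds × likelihood ratio, so prior odds = posterior odds ÷ LR.
Posterior odds = 0.332/(1−0.332) = 0.4970. LR = 0.59/0.26 = 2.2692.
Prior odds = 0.4970/2.2692 = 0.2190, so P(S) = 0.2190/(1+0.2190) ≈ 0.18.

P(S) = 0.18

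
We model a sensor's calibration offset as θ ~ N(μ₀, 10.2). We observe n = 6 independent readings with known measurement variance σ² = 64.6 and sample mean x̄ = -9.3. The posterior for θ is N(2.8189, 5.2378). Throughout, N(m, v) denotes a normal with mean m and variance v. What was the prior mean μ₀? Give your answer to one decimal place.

With known observation variance, the Normal–Normal posterior has precision τ_n = τ₀ + n/σ² and mean μ_n = (τ₀μ₀ + (n/σ²)x̄)/τ_n.
Here τ₀ = 1/10.2 = 0.098039 and τ_data = 6/64.6 = 0.092879, so τ_n = 0.190918.
Rearranging for μ₀: μ₀ = (μ_n·τ_n − τ_data·x̄)/τ₀ = (2.8189·0.190918 − 0.092879·-9.3) / 0.098039 = 1.401953/0.098039 ≈ 14.3.

μ₀ = 14.3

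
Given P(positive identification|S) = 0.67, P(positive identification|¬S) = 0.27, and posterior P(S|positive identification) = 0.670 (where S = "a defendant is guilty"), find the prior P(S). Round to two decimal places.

P(S) = 0.45

Bayes' rule in odds form gives O(S|E) = O(S)·[P(E|S)/P(E|¬S)], hence O(S) = O(S|E)/LR.
Posterior odds = 0.670/(1−0.670) = 2.0303. LR = 0.67/0.27 = 2.4815.
Prior odds = 2.0303/2.4815 = 0.8182, so P(S) = 0.8182/(1+0.8182) ≈ 0.45.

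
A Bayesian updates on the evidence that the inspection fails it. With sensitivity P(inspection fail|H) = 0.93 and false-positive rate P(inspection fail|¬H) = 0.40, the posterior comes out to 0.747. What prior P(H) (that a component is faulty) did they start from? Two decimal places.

Bayes' rule in odds form gives O(H|E) = O(H)·[P(E|H)/P(E|¬H)], hence O(H) = O(H|E)/LR.
Posterior odds = 0.747/(1−0.747) = 2.9526. LR = 0.93/0.40 = 2.3250.
Prior odds = 2.9526/2.3250 = 1.2699, so P(H) = 1.2699/(1+1.2699) ≈ 0.56.

P(H) = 0.56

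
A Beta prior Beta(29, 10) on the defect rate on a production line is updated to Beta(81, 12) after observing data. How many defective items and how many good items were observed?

52 defective items and 2 good items

Beta is conjugate to the binomial likelihood: posterior = Beta(a+s, b+f).
So s = 81 − 29 = 52 and f = 12 − 10 = 2.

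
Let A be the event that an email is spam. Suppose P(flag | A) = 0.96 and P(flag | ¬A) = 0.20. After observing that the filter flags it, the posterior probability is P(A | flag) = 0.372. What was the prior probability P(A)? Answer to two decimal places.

Bayes' rule in odds form gives O(A|E) = O(A)·[P(E|A)/P(E|¬A)], hence O(A) = O(A|E)/LR.
Posterior odds = 0.372/(1−0.372) = 0.5924. LR = 0.96/0.20 = 4.8000.
Prior odds = 0.5924/4.8000 = 0.1234, so P(A) = 0.1234/(1+0.1234) ≈ 0.11.

P(A) = 0.11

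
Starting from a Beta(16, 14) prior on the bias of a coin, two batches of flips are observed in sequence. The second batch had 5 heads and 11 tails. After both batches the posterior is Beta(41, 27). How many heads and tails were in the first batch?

Because Beta–binomial updating is additive in the counts, the combined data contributed (α_post−α_prior, β_post−β_prior) successes and failures.
Total across both batches: 41−16=25 heads, 27−14=13 tails.
Subtract the second batch: 25−5=20 heads and 13−11=2 tails.

20 heads and 2 tails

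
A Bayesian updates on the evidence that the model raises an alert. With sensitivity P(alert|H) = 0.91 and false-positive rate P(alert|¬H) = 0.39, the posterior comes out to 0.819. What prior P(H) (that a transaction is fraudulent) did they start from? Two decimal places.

P(H) = 0.66

Bayes' rule in odds form gives O(H|E) = O(H)·[P(E|H)/P(E|¬H)], hence O(H) = O(H|E)/LR.
Posterior odds = 0.819/(1−0.819) = 4.5249. LR = 0.91/0.39 = 2.3333.
Prior odds = 4.5249/2.3333 = 1.9393, so P(H) = 1.9393/(1+1.9393) ≈ 0.66.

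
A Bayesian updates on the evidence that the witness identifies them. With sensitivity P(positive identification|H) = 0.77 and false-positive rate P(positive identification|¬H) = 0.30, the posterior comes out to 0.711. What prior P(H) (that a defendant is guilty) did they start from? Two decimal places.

P(H) = 0.49

In odds form, posterior odds = prior odds × likelihood ratio, so prior odds = posterior odds ÷ LR.
Posterior odds = 0.711/(1−0.711) = 2.4602. LR = 0.77/0.30 = 2.5667.
Prior odds = 2.4602/2.5667 = 0.9585, so P(H) = 0.9585/(1+0.9585) ≈ 0.49.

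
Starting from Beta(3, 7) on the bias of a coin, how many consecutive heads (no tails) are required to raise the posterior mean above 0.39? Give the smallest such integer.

After k heads and 0 tails the posterior is Beta(3+k, 7), with mean (3+k)/(3+7+k).
Set (3+k)/(10+k) > 0.39 and solve: k > (0.39·10 − 3)/(1 − 0.39) = 1.475.
The smallest integer exceeding 1.475 is 2.

k = 2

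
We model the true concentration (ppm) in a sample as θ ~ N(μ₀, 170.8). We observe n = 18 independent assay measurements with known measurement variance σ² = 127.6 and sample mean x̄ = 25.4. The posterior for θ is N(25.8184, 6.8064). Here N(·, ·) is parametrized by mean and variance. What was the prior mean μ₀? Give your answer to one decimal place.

μ₀ = 35.9

With known observation variance, the Normal–Normal posterior has precision τ_n = τ₀ + n/σ² and mean μ_n = (τ₀μ₀ + (n/σ²)x̄)/τ_n.
Here τ₀ = 1/170.8 = 0.005855 and τ_data = 18/127.6 = 0.141066, so τ_n = 0.146921.
Rearranging for μ₀: μ₀ = (μ_n·τ_n − τ_data·x̄)/τ₀ = (25.8184·0.146921 − 0.141066·25.4) / 0.005855 = 0.210189/0.005855 ≈ 35.9.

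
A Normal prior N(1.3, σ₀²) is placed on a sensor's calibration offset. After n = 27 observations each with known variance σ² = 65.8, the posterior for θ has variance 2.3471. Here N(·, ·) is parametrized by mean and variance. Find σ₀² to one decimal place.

σ₀² = 63.6

Posterior precision equals prior precision plus data precision: 1/σ_n² = 1/σ₀² + n/σ².
So 1/σ₀² = 1/2.3471 − 27/65.8 = 0.426058 − 0.410334 = 0.015724.
Hence σ₀² = 1/0.015724 ≈ 63.6.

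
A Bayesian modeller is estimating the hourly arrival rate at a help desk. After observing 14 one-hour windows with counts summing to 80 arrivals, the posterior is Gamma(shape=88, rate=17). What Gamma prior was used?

Gamma–Poisson conjugacy: posterior shape = α + Σxᵢ, posterior rate = β + n.
So α = 88 − 80 = 8 and β = 17 − 14 = 3.

Gamma(shape=8, rate=3)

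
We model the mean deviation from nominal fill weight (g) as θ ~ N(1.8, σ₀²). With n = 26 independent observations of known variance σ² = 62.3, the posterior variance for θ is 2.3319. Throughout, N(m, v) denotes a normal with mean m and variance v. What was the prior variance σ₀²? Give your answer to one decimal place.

For the Normal–Normal model with known σ², precisions add: τ_n = τ₀ + n/σ².
So 1/σ₀² = 1/2.3319 − 26/62.3 = 0.428835 − 0.417335 = 0.011500.
Hence σ₀² = 1/0.011500 ≈ 87.0.

σ₀² = 87.0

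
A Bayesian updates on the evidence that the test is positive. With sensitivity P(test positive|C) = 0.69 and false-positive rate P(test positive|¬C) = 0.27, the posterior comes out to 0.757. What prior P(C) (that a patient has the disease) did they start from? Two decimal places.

Bayes' rule in odds form gives O(C|E) = O(C)·[P(E|C)/P(E|¬C)], hence O(C) = O(C|E)/LR.
Posterior odds = 0.757/(1−0.757) = 3.1152. LR = 0.69/0.27 = 2.5556.
Prior odds = 3.1152/2.5556 = 1.2190, so P(C) = 1.2190/(1+1.2190) ≈ 0.55.

P(C) = 0.55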